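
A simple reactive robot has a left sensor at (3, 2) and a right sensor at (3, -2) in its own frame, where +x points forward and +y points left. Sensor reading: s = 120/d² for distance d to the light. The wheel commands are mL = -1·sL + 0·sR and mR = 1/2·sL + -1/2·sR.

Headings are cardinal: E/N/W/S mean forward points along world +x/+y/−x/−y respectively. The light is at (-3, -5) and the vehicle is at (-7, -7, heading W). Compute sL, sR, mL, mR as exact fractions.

24/13 120/49 -24/13 -192/637

left sensor world pos  = (-10, -9); dL² = 65
right sensor world pos = (-10, -5); dR² = 49
sL = 120/65 = 24/13
sR = 120/49 = 120/49
mL = -1·sL + 0·sR = -24/13
mR = 1/2·sL + -1/2·sR = -192/637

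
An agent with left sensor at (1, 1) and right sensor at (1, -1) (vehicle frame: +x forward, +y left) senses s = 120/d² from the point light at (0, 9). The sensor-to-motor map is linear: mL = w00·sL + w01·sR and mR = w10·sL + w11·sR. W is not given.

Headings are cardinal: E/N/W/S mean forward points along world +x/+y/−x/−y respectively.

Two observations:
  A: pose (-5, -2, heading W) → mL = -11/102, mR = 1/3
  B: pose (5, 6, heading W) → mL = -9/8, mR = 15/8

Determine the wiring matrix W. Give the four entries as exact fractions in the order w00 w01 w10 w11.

obs A: pose=(-5,-2,W) → sL=2/3, sR=15/17, mL=-11/102, mR=1/3
obs B: pose=(5,6,W) → sL=15/4, sR=6, mL=-9/8, mR=15/8
sensor matrix S = [[2/3, 15/17], [15/4, 6]]; det S = 47/68
solve [mL_A; mL_B] = S·[w00; w01] and [mR_A; mR_B] = S·[w10; w11]:
  w00 = 1/2, w01 = -1/2, w10 = 1/2, w11 = 0

1/2 -1/2 1/2 0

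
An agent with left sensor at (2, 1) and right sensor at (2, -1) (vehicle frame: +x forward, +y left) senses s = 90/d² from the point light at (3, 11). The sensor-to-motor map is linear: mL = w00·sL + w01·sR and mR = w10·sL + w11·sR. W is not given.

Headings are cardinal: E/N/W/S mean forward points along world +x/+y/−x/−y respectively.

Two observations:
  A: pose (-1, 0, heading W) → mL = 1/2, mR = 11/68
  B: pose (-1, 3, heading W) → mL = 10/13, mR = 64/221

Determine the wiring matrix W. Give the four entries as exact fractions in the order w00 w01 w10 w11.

obs A: pose=(-1,0,W) → sL=1/2, sR=45/68, mL=1/2, mR=11/68
obs B: pose=(-1,3,W) → sL=10/13, sR=18/17, mL=10/13, mR=64/221
sensor matrix S = [[1/2, 45/68], [10/13, 18/17]]; det S = 9/442
solve [mL_A; mL_B] = S·[w00; w01] and [mR_A; mR_B] = S·[w10; w11]:
  w00 = 1, w01 = 0, w10 = -1, w11 = 1

1 0 -1 1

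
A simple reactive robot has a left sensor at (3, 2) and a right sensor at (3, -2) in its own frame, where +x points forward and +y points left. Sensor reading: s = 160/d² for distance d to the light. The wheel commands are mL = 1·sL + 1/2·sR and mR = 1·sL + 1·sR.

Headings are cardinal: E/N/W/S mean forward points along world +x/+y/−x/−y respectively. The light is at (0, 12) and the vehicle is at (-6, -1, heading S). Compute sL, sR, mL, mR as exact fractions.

10/17 1/2 57/68 37/34

left sensor world pos  = (-4, -4); dL² = 272
right sensor world pos = (-8, -4); dR² = 320
sL = 160/272 = 10/17
sR = 160/320 = 1/2
mL = 1·sL + 1/2·sR = 57/68
mR = 1·sL + 1·sR = 37/34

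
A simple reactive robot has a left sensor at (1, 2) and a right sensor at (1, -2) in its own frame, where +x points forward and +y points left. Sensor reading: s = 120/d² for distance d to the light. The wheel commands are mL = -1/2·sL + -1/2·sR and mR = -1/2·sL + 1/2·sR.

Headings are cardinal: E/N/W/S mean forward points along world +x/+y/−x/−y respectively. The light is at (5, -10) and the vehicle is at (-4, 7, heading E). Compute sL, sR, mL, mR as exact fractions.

24/85 120/289 -504/1445 96/1445

left sensor world pos  = (-3, 9); dL² = 425
right sensor world pos = (-3, 5); dR² = 289
sL = 120/425 = 24/85
sR = 120/289 = 120/289
mL = -1/2·sL + -1/2·sR = -504/1445
mR = -1/2·sL + 1/2·sR = 96/1445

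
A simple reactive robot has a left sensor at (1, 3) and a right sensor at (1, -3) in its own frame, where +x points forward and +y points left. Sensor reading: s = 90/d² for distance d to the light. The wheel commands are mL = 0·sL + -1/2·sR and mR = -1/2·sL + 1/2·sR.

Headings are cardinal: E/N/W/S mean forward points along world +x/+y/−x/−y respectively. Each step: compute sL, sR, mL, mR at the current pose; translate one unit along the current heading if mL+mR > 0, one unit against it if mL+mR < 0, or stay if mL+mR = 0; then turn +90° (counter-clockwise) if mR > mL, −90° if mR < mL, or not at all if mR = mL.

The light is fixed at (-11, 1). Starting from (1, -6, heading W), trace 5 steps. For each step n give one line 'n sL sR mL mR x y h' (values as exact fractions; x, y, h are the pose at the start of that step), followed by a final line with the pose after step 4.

0 90/221 90/137 -45/137 3780/30277 1 -6 W
1 9/32 45/82 -45/164 351/2624 2 -6 S
2 18/41 90/277 -45/277 -648/11357 2 -5 E
3 45/53 9/25 -9/50 -324/1325 1 -5 N
4 18/37 90/269 -45/269 -756/9953 1 -6 E
final 0 -6 N

n=0: pose=(1,-6,W); sL=90/221, sR=90/137; mL=-45/137, mR=3780/30277; mL+mR=-45/221 → advance -1; mR−mL=13725/30277 → turn +1·90°
n=1: pose=(2,-6,S); sL=9/32, sR=45/82; mL=-45/164, mR=351/2624; mL+mR=-9/64 → advance -1; mR−mL=1071/2624 → turn +1·90°
n=2: pose=(2,-5,E); sL=18/41, sR=90/277; mL=-45/277, mR=-648/11357; mL+mR=-9/41 → advance -1; mR−mL=1197/11357 → turn +1·90°
n=3: pose=(1,-5,N); sL=45/53, sR=9/25; mL=-9/50, mR=-324/1325; mL+mR=-45/106 → advance -1; mR−mL=-171/2650 → turn -1·90°
n=4: pose=(1,-6,E); sL=18/37, sR=90/269; mL=-45/269, mR=-756/9953; mL+mR=-9/37 → advance -1; mR−mL=909/9953 → turn +1·90°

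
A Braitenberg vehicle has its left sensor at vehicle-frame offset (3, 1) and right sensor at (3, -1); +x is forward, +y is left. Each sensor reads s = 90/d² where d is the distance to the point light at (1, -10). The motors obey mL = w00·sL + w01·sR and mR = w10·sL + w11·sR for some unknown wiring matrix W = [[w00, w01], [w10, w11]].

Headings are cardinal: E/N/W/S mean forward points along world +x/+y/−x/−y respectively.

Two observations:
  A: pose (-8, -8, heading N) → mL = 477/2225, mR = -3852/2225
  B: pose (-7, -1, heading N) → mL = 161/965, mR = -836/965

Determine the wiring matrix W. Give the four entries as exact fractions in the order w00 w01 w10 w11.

obs A: pose=(-8,-8,N) → sL=18/25, sR=90/89, mL=477/2225, mR=-3852/2225
obs B: pose=(-7,-1,N) → sL=2/5, sR=90/193, mL=161/965, mR=-836/965
sensor matrix S = [[18/25, 90/89], [2/5, 90/193]]; det S = -5904/85885
solve [mL_A; mL_B] = S·[w00; w01] and [mR_A; mR_B] = S·[w10; w11]:
  w00 = 1, w01 = -1/2, w10 = -1, w11 = -1

1 -1/2 -1 -1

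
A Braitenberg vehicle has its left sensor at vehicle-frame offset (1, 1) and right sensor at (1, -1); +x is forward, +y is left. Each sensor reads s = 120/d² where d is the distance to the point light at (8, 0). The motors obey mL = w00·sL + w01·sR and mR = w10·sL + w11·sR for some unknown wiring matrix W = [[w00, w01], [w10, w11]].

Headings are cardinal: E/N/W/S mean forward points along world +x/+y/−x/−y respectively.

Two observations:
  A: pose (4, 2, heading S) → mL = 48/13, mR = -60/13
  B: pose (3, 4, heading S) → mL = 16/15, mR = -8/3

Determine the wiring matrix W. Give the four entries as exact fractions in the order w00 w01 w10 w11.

1/2 -1/2 0 -1

obs A: pose=(4,2,S) → sL=12, sR=60/13, mL=48/13, mR=-60/13
obs B: pose=(3,4,S) → sL=24/5, sR=8/3, mL=16/15, mR=-8/3
sensor matrix S = [[12, 60/13], [24/5, 8/3]]; det S = 128/13
solve [mL_A; mL_B] = S·[w00; w01] and [mR_A; mR_B] = S·[w10; w11]:
  w00 = 1/2, w01 = -1/2, w10 = 0, w11 = -1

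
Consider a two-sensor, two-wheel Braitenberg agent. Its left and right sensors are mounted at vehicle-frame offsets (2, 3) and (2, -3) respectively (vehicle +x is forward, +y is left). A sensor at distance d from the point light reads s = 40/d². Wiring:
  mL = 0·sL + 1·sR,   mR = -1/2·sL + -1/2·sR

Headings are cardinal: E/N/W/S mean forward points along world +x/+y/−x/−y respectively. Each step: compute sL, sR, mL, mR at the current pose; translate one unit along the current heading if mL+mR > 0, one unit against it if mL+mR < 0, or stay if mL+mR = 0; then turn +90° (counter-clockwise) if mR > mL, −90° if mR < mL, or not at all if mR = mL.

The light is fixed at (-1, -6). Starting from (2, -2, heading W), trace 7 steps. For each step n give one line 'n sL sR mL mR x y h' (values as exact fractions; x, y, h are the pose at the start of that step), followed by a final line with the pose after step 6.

n=0: pose=(2,-2,W); sL=20, sR=4/5; mL=4/5, mR=-52/5; mL+mR=-48/5 → advance -1; mR−mL=-56/5 → turn -1·90°
n=1: pose=(3,-2,N); sL=40/37, sR=8/17; mL=8/17, mR=-488/629; mL+mR=-192/629 → advance -1; mR−mL=-784/629 → turn -1·90°
n=2: pose=(3,-3,E); sL=5/9, sR=10/9; mL=10/9, mR=-5/6; mL+mR=5/18 → advance +1; mR−mL=-35/18 → turn -1·90°
n=3: pose=(4,-3,S); sL=8/13, sR=8; mL=8, mR=-56/13; mL+mR=48/13 → advance +1; mR−mL=-160/13 → turn -1·90°
n=4: pose=(4,-4,W); sL=4, sR=20/17; mL=20/17, mR=-44/17; mL+mR=-24/17 → advance -1; mR−mL=-64/17 → turn -1·90°
n=5: pose=(5,-4,N); sL=8/5, sR=40/97; mL=40/97, mR=-488/485; mL+mR=-288/485 → advance -1; mR−mL=-688/485 → turn -1·90°
n=6: pose=(5,-5,E); sL=1/2, sR=10/17; mL=10/17, mR=-37/68; mL+mR=3/68 → advance +1; mR−mL=-77/68 → turn -1·90°

0 20 4/5 4/5 -52/5 2 -2 W
1 40/37 8/17 8/17 -488/629 3 -2 N
2 5/9 10/9 10/9 -5/6 3 -3 E
3 8/13 8 8 -56/13 4 -3 S
4 4 20/17 20/17 -44/17 4 -4 W
5 8/5 40/97 40/97 -488/485 5 -4 N
6 1/2 10/17 10/17 -37/68 5 -5 E
final 6 -5 S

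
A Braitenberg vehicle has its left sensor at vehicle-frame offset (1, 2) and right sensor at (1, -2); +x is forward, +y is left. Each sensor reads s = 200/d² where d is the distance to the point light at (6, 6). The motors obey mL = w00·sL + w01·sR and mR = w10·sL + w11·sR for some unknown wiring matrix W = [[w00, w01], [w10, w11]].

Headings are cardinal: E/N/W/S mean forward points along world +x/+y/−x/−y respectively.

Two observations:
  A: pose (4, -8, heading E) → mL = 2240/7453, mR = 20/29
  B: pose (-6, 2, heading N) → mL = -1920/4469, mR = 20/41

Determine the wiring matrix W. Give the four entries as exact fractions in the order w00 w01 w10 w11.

obs A: pose=(4,-8,E) → sL=40/29, sR=200/257, mL=2240/7453, mR=20/29
obs B: pose=(-6,2,N) → sL=40/41, sR=200/109, mL=-1920/4469, mR=20/41
sensor matrix S = [[40/29, 200/257], [40/41, 200/109]]; det S = 59008000/33307457
solve [mL_A; mL_B] = S·[w00; w01] and [mR_A; mR_B] = S·[w10; w11]:
  w00 = 1/2, w01 = -1/2, w10 = 1/2, w11 = 0

1/2 -1/2 1/2 0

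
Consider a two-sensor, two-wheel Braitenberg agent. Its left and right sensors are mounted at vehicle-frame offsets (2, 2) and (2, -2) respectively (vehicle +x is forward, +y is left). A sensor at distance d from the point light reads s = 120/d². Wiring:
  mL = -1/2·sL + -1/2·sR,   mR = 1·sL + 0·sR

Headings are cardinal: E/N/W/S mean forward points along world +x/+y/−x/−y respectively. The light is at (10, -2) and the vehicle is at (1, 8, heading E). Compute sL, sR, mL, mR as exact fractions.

120/193 120/113 -18360/21809 120/193

left sensor world pos  = (3, 10); dL² = 193
right sensor world pos = (3, 6); dR² = 113
sL = 120/193 = 120/193
sR = 120/113 = 120/113
mL = -1/2·sL + -1/2·sR = -18360/21809
mR = 1·sL + 0·sR = 120/193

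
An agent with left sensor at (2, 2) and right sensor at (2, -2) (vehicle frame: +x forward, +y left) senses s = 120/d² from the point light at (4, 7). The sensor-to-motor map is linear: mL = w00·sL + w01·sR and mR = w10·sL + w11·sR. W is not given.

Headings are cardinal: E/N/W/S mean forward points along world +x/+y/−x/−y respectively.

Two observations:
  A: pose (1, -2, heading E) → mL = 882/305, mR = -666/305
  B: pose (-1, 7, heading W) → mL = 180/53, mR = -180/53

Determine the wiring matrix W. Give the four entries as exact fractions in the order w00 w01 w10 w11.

obs A: pose=(1,-2,E) → sL=12/5, sR=60/61, mL=882/305, mR=-666/305
obs B: pose=(-1,7,W) → sL=120/53, sR=120/53, mL=180/53, mR=-180/53
sensor matrix S = [[12/5, 60/61], [120/53, 120/53]]; det S = 10368/3233
solve [mL_A; mL_B] = S·[w00; w01] and [mR_A; mR_B] = S·[w10; w11]:
  w00 = 1, w01 = 1/2, w10 = -1/2, w11 = -1

1 1/2 -1/2 -1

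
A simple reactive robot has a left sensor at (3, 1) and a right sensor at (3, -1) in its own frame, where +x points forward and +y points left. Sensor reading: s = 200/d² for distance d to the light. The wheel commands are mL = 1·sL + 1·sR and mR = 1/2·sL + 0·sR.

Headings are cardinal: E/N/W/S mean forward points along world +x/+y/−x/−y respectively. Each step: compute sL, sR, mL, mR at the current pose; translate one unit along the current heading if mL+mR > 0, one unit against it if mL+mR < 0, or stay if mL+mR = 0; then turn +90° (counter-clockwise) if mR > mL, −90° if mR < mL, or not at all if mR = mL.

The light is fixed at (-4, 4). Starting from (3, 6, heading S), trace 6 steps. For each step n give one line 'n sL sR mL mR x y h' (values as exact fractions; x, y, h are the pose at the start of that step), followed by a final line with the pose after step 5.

0 40/13 200/37 4080/481 20/13 3 6 S
1 25/2 10 45/2 25/4 3 5 W
2 200/41 40/13 4240/533 100/41 2 5 N
3 20/9 100/41 1720/369 10/9 2 6 E
4 40/13 200/37 4080/481 20/13 3 6 S
5 25/2 10 45/2 25/4 3 5 W
final 2 5 N

n=0: pose=(3,6,S); sL=40/13, sR=200/37; mL=4080/481, mR=20/13; mL+mR=4820/481 → advance +1; mR−mL=-3340/481 → turn -1·90°
n=1: pose=(3,5,W); sL=25/2, sR=10; mL=45/2, mR=25/4; mL+mR=115/4 → advance +1; mR−mL=-65/4 → turn -1·90°
n=2: pose=(2,5,N); sL=200/41, sR=40/13; mL=4240/533, mR=100/41; mL+mR=5540/533 → advance +1; mR−mL=-2940/533 → turn -1·90°
n=3: pose=(2,6,E); sL=20/9, sR=100/41; mL=1720/369, mR=10/9; mL+mR=710/123 → advance +1; mR−mL=-1310/369 → turn -1·90°
n=4: pose=(3,6,S); sL=40/13, sR=200/37; mL=4080/481, mR=20/13; mL+mR=4820/481 → advance +1; mR−mL=-3340/481 → turn -1·90°
n=5: pose=(3,5,W); sL=25/2, sR=10; mL=45/2, mR=25/4; mL+mR=115/4 → advance +1; mR−mL=-65/4 → turn -1·90°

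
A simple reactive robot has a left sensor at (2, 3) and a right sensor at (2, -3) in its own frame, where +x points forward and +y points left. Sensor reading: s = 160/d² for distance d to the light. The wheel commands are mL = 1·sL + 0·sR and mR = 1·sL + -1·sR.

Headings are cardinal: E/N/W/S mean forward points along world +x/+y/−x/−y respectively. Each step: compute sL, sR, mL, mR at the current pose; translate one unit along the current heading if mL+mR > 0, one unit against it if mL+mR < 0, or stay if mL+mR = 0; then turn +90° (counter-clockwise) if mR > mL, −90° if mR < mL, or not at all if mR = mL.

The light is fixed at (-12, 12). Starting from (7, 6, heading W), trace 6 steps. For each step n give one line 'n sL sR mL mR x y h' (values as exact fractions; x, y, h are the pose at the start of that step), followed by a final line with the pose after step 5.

0 16/37 80/149 16/37 -576/5513 7 6 W
1 160/241 160/457 160/241 34560/110137 6 6 N
2 40/101 10/29 40/101 150/2929 6 7 E
3 160/533 32/61 160/533 -7296/32513 7 7 S
4 16/37 80/149 16/37 -576/5513 7 6 W
5 160/241 160/457 160/241 34560/110137 6 6 N
final 6 7 E

n=0: pose=(7,6,W); sL=16/37, sR=80/149; mL=16/37, mR=-576/5513; mL+mR=1808/5513 → advance +1; mR−mL=-80/149 → turn -1·90°
n=1: pose=(6,6,N); sL=160/241, sR=160/457; mL=160/241, mR=34560/110137; mL+mR=107680/110137 → advance +1; mR−mL=-160/457 → turn -1·90°
n=2: pose=(6,7,E); sL=40/101, sR=10/29; mL=40/101, mR=150/2929; mL+mR=1310/2929 → advance +1; mR−mL=-10/29 → turn -1·90°
n=3: pose=(7,7,S); sL=160/533, sR=32/61; mL=160/533, mR=-7296/32513; mL+mR=2464/32513 → advance +1; mR−mL=-32/61 → turn -1·90°
n=4: pose=(7,6,W); sL=16/37, sR=80/149; mL=16/37, mR=-576/5513; mL+mR=1808/5513 → advance +1; mR−mL=-80/149 → turn -1·90°
n=5: pose=(6,6,N); sL=160/241, sR=160/457; mL=160/241, mR=34560/110137; mL+mR=107680/110137 → advance +1; mR−mL=-160/457 → turn -1·90°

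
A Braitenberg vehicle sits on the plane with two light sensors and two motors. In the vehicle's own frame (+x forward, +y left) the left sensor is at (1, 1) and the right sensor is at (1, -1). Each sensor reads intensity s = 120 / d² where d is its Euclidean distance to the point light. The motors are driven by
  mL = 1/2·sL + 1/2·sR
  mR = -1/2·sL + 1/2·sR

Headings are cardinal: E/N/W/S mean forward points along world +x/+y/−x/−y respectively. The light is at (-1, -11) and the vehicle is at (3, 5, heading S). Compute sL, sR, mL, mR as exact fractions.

12/25 20/39 484/975 16/975

left sensor world pos  = (4, 4); dL² = 250
right sensor world pos = (2, 4); dR² = 234
sL = 120/250 = 12/25
sR = 120/234 = 20/39
mL = 1/2·sL + 1/2·sR = 484/975
mR = -1/2·sL + 1/2·sR = 16/975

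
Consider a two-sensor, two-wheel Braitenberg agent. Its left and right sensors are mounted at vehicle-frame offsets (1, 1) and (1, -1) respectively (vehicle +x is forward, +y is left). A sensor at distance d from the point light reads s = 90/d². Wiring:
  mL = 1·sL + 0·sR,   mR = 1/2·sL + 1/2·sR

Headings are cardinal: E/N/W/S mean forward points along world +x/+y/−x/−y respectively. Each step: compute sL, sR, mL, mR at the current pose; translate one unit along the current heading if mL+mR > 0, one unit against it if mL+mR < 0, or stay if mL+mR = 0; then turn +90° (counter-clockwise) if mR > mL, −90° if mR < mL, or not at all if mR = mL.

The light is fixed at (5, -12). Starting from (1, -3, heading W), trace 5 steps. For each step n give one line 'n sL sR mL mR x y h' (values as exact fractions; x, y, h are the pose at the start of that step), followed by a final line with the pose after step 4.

0 90/89 18/25 90/89 1926/2225 1 -3 W
1 45/68 45/58 45/68 2835/3944 0 -3 N
2 10/13 90/157 10/13 1370/2041 0 -2 W
3 9/17 45/73 9/17 711/1241 -1 -2 N
4 90/149 90/193 90/149 15390/28757 -1 -1 W
final -2 -1 N

n=0: pose=(1,-3,W); sL=90/89, sR=18/25; mL=90/89, mR=1926/2225; mL+mR=4176/2225 → advance +1; mR−mL=-324/2225 → turn -1·90°
n=1: pose=(0,-3,N); sL=45/68, sR=45/58; mL=45/68, mR=2835/3944; mL+mR=5445/3944 → advance +1; mR−mL=225/3944 → turn +1·90°
n=2: pose=(0,-2,W); sL=10/13, sR=90/157; mL=10/13, mR=1370/2041; mL+mR=2940/2041 → advance +1; mR−mL=-200/2041 → turn -1·90°
n=3: pose=(-1,-2,N); sL=9/17, sR=45/73; mL=9/17, mR=711/1241; mL+mR=1368/1241 → advance +1; mR−mL=54/1241 → turn +1·90°
n=4: pose=(-1,-1,W); sL=90/149, sR=90/193; mL=90/149, mR=15390/28757; mL+mR=32760/28757 → advance +1; mR−mL=-1980/28757 → turn -1·90°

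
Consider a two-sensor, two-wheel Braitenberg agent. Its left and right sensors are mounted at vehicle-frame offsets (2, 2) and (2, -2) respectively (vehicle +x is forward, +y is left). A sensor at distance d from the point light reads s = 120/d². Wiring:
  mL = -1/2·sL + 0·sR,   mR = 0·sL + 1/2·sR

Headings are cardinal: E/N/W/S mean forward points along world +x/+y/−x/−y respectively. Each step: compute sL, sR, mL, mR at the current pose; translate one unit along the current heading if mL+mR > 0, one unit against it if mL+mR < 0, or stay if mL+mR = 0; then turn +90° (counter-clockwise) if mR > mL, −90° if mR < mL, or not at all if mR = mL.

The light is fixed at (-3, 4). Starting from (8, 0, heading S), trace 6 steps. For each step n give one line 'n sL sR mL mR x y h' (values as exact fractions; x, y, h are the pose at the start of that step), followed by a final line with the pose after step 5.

0 24/41 40/39 -12/41 20/39 8 0 S
1 60/89 60/109 -30/89 30/109 8 -1 E
2 120/73 40/51 -60/73 20/51 7 -1 N
3 15/16 3/2 -15/32 3/4 7 -2 W
4 24/37 120/113 -12/37 60/113 6 -2 S
5 60/73 60/101 -30/73 30/101 6 -3 E
final 5 -3 N

n=0: pose=(8,0,S); sL=24/41, sR=40/39; mL=-12/41, mR=20/39; mL+mR=352/1599 → advance +1; mR−mL=1288/1599 → turn +1·90°
n=1: pose=(8,-1,E); sL=60/89, sR=60/109; mL=-30/89, mR=30/109; mL+mR=-600/9701 → advance -1; mR−mL=5940/9701 → turn +1·90°
n=2: pose=(7,-1,N); sL=120/73, sR=40/51; mL=-60/73, mR=20/51; mL+mR=-1600/3723 → advance -1; mR−mL=4520/3723 → turn +1·90°
n=3: pose=(7,-2,W); sL=15/16, sR=3/2; mL=-15/32, mR=3/4; mL+mR=9/32 → advance +1; mR−mL=39/32 → turn +1·90°
n=4: pose=(6,-2,S); sL=24/37, sR=120/113; mL=-12/37, mR=60/113; mL+mR=864/4181 → advance +1; mR−mL=3576/4181 → turn +1·90°
n=5: pose=(6,-3,E); sL=60/73, sR=60/101; mL=-30/73, mR=30/101; mL+mR=-840/7373 → advance -1; mR−mL=5220/7373 → turn +1·90°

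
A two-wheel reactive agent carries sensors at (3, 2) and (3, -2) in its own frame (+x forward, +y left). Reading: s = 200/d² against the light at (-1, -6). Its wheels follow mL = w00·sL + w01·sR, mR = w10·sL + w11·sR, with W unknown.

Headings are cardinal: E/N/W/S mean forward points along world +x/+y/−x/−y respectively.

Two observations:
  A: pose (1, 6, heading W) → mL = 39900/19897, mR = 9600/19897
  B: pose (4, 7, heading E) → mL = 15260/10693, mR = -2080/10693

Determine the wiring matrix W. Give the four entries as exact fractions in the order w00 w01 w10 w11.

obs A: pose=(1,6,W) → sL=200/101, sR=200/197, mL=39900/19897, mR=9600/19897
obs B: pose=(4,7,E) → sL=200/289, sR=40/37, mL=15260/10693, mR=-2080/10693
sensor matrix S = [[200/101, 200/197], [200/289, 40/37]]; det S = 305984000/212758621
solve [mL_A; mL_B] = S·[w00; w01] and [mR_A; mR_B] = S·[w10; w11]:
  w00 = 1/2, w01 = 1, w10 = 1/2, w11 = -1/2

1/2 1 1/2 -1/2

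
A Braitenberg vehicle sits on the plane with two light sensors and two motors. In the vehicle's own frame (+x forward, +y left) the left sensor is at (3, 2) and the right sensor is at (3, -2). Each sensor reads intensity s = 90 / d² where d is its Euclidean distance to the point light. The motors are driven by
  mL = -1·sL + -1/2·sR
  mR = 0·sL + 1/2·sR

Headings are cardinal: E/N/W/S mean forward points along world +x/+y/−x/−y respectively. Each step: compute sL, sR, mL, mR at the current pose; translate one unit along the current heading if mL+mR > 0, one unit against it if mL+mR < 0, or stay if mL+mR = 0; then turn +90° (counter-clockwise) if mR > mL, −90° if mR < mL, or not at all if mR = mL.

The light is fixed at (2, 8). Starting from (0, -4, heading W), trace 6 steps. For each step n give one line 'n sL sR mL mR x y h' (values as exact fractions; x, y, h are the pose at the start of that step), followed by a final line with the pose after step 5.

n=0: pose=(0,-4,W); sL=90/221, sR=18/25; mL=-4239/5525, mR=9/25; mL+mR=-90/221 → advance -1; mR−mL=6228/5525 → turn +1·90°
n=1: pose=(1,-4,S); sL=45/113, sR=5/13; mL=-1735/2938, mR=5/26; mL+mR=-45/113 → advance -1; mR−mL=1150/1469 → turn +1·90°
n=2: pose=(1,-3,E); sL=18/17, sR=90/173; mL=-3879/2941, mR=45/173; mL+mR=-18/17 → advance -1; mR−mL=4644/2941 → turn +1·90°
n=3: pose=(0,-3,N); sL=9/8, sR=45/32; mL=-117/64, mR=45/64; mL+mR=-9/8 → advance -1; mR−mL=81/32 → turn +1·90°
n=4: pose=(0,-4,W); sL=90/221, sR=18/25; mL=-4239/5525, mR=9/25; mL+mR=-90/221 → advance -1; mR−mL=6228/5525 → turn +1·90°
n=5: pose=(1,-4,S); sL=45/113, sR=5/13; mL=-1735/2938, mR=5/26; mL+mR=-45/113 → advance -1; mR−mL=1150/1469 → turn +1·90°

0 90/221 18/25 -4239/5525 9/25 0 -4 W
1 45/113 5/13 -1735/2938 5/26 1 -4 S
2 18/17 90/173 -3879/2941 45/173 1 -3 E
3 9/8 45/32 -117/64 45/64 0 -3 N
4 90/221 18/25 -4239/5525 9/25 0 -4 W
5 45/113 5/13 -1735/2938 5/26 1 -4 S
final 1 -3 E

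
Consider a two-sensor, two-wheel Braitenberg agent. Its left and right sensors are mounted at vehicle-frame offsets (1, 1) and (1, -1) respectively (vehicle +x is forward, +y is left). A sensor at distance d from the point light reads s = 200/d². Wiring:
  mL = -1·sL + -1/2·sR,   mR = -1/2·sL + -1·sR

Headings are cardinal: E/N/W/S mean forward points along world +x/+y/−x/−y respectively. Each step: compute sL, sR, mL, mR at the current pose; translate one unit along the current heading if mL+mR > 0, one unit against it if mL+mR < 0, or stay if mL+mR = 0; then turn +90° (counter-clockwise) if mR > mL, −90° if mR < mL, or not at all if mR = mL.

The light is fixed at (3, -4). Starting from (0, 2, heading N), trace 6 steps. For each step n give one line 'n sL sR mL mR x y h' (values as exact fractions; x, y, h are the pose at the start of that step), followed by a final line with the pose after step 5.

0 40/13 200/53 -3420/689 -3660/689 0 2 N
1 5 10 -10 -25/2 0 1 E
2 8 200/41 -428/41 -364/41 -1 1 S
3 100/29 100/17 -3150/493 -3750/493 -1 2 E
4 200/41 200/61 -16300/2501 -14300/2501 -2 2 S
5 5/2 50/13 -115/26 -265/52 -2 3 E
final -3 3 S

n=0: pose=(0,2,N); sL=40/13, sR=200/53; mL=-3420/689, mR=-3660/689; mL+mR=-7080/689 → advance -1; mR−mL=-240/689 → turn -1·90°
n=1: pose=(0,1,E); sL=5, sR=10; mL=-10, mR=-25/2; mL+mR=-45/2 → advance -1; mR−mL=-5/2 → turn -1·90°
n=2: pose=(-1,1,S); sL=8, sR=200/41; mL=-428/41, mR=-364/41; mL+mR=-792/41 → advance -1; mR−mL=64/41 → turn +1·90°
n=3: pose=(-1,2,E); sL=100/29, sR=100/17; mL=-3150/493, mR=-3750/493; mL+mR=-6900/493 → advance -1; mR−mL=-600/493 → turn -1·90°
n=4: pose=(-2,2,S); sL=200/41, sR=200/61; mL=-16300/2501, mR=-14300/2501; mL+mR=-30600/2501 → advance -1; mR−mL=2000/2501 → turn +1·90°
n=5: pose=(-2,3,E); sL=5/2, sR=50/13; mL=-115/26, mR=-265/52; mL+mR=-495/52 → advance -1; mR−mL=-35/52 → turn -1·90°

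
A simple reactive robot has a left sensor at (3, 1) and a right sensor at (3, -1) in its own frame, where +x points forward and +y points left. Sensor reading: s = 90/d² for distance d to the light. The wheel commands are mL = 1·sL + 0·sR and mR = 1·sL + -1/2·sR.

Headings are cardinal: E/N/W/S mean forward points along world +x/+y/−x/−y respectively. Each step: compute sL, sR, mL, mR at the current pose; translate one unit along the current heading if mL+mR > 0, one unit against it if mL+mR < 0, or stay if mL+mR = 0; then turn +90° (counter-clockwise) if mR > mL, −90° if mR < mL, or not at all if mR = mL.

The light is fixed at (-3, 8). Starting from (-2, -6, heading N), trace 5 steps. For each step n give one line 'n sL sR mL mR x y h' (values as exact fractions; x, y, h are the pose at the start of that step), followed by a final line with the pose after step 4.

0 90/121 18/25 90/121 1161/3025 -2 -6 N
1 9/16 45/106 9/16 297/848 -2 -5 E
2 18/53 90/257 18/53 2241/13621 -1 -5 S
3 45/113 9/17 45/113 513/3842 -1 -6 W
4 90/121 18/25 90/121 1161/3025 -2 -6 N
final -2 -5 E

n=0: pose=(-2,-6,N); sL=90/121, sR=18/25; mL=90/121, mR=1161/3025; mL+mR=3411/3025 → advance +1; mR−mL=-9/25 → turn -1·90°
n=1: pose=(-2,-5,E); sL=9/16, sR=45/106; mL=9/16, mR=297/848; mL+mR=387/424 → advance +1; mR−mL=-45/212 → turn -1·90°
n=2: pose=(-1,-5,S); sL=18/53, sR=90/257; mL=18/53, mR=2241/13621; mL+mR=6867/13621 → advance +1; mR−mL=-45/257 → turn -1·90°
n=3: pose=(-1,-6,W); sL=45/113, sR=9/17; mL=45/113, mR=513/3842; mL+mR=2043/3842 → advance +1; mR−mL=-9/34 → turn -1·90°
n=4: pose=(-2,-6,N); sL=90/121, sR=18/25; mL=90/121, mR=1161/3025; mL+mR=3411/3025 → advance +1; mR−mL=-9/25 → turn -1·90°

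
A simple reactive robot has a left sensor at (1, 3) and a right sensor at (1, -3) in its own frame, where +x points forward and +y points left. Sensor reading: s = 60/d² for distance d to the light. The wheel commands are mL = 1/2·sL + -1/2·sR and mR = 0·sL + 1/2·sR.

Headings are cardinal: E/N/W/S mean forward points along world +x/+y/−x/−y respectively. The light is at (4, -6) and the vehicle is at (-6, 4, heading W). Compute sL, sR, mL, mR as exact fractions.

6/17 6/29 36/493 3/29

left sensor world pos  = (-7, 1); dL² = 170
right sensor world pos = (-7, 7); dR² = 290
sL = 60/170 = 6/17
sR = 60/290 = 6/29
mL = 1/2·sL + -1/2·sR = 36/493
mR = 0·sL + 1/2·sR = 3/29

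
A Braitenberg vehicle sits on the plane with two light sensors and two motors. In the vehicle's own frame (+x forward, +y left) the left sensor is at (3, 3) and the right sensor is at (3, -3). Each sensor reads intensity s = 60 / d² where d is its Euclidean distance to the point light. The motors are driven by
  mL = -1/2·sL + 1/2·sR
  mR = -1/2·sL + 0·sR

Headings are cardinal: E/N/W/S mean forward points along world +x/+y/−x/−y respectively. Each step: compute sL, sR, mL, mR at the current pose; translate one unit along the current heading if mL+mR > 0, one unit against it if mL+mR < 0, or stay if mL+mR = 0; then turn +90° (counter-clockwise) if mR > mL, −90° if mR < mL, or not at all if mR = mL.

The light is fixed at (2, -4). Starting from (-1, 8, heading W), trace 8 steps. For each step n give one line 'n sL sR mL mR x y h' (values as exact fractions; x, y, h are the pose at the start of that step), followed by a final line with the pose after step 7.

0 20/39 20/87 -160/1131 -10/39 -1 8 W
1 6/25 30/113 36/2825 -3/25 0 8 N
2 60/197 12/13 792/2561 -30/197 0 7 E
3 15/17 3/4 -9/136 -15/34 1 7 S
4 60/97 60/241 -4320/23377 -30/97 1 8 W
5 10/39 10/39 0 -5/39 2 8 N
6 12/41 60/73 792/2993 -6/41 2 7 E
7 3/4 15/17 9/136 -3/8 3 7 S
final 3 8 W

n=0: pose=(-1,8,W); sL=20/39, sR=20/87; mL=-160/1131, mR=-10/39; mL+mR=-150/377 → advance -1; mR−mL=-10/87 → turn -1·90°
n=1: pose=(0,8,N); sL=6/25, sR=30/113; mL=36/2825, mR=-3/25; mL+mR=-303/2825 → advance -1; mR−mL=-15/113 → turn -1·90°
n=2: pose=(0,7,E); sL=60/197, sR=12/13; mL=792/2561, mR=-30/197; mL+mR=402/2561 → advance +1; mR−mL=-6/13 → turn -1·90°
n=3: pose=(1,7,S); sL=15/17, sR=3/4; mL=-9/136, mR=-15/34; mL+mR=-69/136 → advance -1; mR−mL=-3/8 → turn -1·90°
n=4: pose=(1,8,W); sL=60/97, sR=60/241; mL=-4320/23377, mR=-30/97; mL+mR=-11550/23377 → advance -1; mR−mL=-30/241 → turn -1·90°
n=5: pose=(2,8,N); sL=10/39, sR=10/39; mL=0, mR=-5/39; mL+mR=-5/39 → advance -1; mR−mL=-5/39 → turn -1·90°
n=6: pose=(2,7,E); sL=12/41, sR=60/73; mL=792/2993, mR=-6/41; mL+mR=354/2993 → advance +1; mR−mL=-30/73 → turn -1·90°
n=7: pose=(3,7,S); sL=3/4, sR=15/17; mL=9/136, mR=-3/8; mL+mR=-21/68 → advance -1; mR−mL=-15/34 → turn -1·90°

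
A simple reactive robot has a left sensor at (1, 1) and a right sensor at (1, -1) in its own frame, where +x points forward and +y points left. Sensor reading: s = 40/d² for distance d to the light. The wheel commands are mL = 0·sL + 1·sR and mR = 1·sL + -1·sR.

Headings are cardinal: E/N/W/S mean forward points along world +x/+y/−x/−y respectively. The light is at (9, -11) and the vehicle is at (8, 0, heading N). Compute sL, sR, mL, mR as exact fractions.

10/37 5/18 5/18 -5/666

left sensor world pos  = (7, 1); dL² = 148
right sensor world pos = (9, 1); dR² = 144
sL = 40/148 = 10/37
sR = 40/144 = 5/18
mL = 0·sL + 1·sR = 5/18
mR = 1·sL + -1·sR = -5/666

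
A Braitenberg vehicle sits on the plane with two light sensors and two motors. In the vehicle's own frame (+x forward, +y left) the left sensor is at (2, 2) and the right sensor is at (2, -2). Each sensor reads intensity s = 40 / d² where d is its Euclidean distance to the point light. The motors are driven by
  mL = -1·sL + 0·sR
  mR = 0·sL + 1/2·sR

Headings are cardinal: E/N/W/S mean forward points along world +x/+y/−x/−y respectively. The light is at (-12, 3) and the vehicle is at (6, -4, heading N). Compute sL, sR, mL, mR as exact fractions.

left sensor world pos  = (4, -2); dL² = 281
right sensor world pos = (8, -2); dR² = 425
sL = 40/281 = 40/281
sR = 40/425 = 8/85
mL = -1·sL + 0·sR = -40/281
mR = 0·sL + 1/2·sR = 4/85

40/281 8/85 -40/281 4/85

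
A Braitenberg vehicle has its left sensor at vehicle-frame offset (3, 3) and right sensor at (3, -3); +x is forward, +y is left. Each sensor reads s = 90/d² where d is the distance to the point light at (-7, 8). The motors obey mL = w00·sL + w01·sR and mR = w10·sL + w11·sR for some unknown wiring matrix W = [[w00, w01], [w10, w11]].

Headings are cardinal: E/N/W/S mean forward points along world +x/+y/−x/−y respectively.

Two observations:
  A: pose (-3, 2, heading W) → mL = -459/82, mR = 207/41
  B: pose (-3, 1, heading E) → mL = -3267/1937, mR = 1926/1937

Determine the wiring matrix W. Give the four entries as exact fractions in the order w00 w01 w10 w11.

obs A: pose=(-3,2,W) → sL=45/41, sR=9, mL=-459/82, mR=207/41
obs B: pose=(-3,1,E) → sL=18/13, sR=90/149, mL=-3267/1937, mR=1926/1937
sensor matrix S = [[45/41, 9], [18/13, 90/149]]; det S = -937008/79417
solve [mL_A; mL_B] = S·[w00; w01] and [mR_A; mR_B] = S·[w10; w11]:
  w00 = -1, w01 = -1/2, w10 = 1/2, w11 = 1/2

-1 -1/2 1/2 1/2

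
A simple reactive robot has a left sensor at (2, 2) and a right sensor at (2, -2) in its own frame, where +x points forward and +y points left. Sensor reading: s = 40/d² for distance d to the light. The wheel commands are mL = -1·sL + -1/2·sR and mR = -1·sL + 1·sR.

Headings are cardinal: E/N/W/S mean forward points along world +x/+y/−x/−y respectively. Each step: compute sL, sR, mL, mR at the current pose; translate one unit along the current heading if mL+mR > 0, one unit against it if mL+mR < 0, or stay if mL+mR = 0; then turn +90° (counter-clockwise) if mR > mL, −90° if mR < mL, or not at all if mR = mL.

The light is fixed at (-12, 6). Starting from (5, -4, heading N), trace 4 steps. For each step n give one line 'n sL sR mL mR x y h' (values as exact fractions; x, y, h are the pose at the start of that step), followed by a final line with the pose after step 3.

n=0: pose=(5,-4,N); sL=40/289, sR=8/85; mL=-268/1445, mR=-64/1445; mL+mR=-332/1445 → advance -1; mR−mL=12/85 → turn +1·90°
n=1: pose=(5,-5,W); sL=20/197, sR=20/153; mL=-5030/30141, mR=880/30141; mL+mR=-4150/30141 → advance -1; mR−mL=10/51 → turn +1·90°
n=2: pose=(6,-5,S); sL=40/569, sR=8/85; mL=-5676/48365, mR=1152/48365; mL+mR=-4524/48365 → advance -1; mR−mL=12/85 → turn +1·90°
n=3: pose=(6,-4,E); sL=5/58, sR=5/68; mL=-485/3944, mR=-25/1972; mL+mR=-535/3944 → advance -1; mR−mL=15/136 → turn +1·90°

0 40/289 8/85 -268/1445 -64/1445 5 -4 N
1 20/197 20/153 -5030/30141 880/30141 5 -5 W
2 40/569 8/85 -5676/48365 1152/48365 6 -5 S
3 5/58 5/68 -485/3944 -25/1972 6 -4 E
final 5 -4 N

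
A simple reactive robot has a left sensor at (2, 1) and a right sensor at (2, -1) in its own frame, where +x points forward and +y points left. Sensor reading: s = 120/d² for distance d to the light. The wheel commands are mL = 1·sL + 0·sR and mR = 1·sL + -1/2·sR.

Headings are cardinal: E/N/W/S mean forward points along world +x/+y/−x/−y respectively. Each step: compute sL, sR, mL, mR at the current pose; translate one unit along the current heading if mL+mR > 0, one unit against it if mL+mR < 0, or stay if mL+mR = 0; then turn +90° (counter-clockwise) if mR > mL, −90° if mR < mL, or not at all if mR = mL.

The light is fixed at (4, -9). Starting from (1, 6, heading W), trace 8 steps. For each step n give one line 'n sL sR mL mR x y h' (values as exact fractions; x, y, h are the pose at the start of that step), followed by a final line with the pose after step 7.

n=0: pose=(1,6,W); sL=120/221, sR=120/281; mL=120/221, mR=20460/62101; mL+mR=54180/62101 → advance +1; mR−mL=-60/281 → turn -1·90°
n=1: pose=(0,6,N); sL=60/157, sR=60/149; mL=60/157, mR=4230/23393; mL+mR=13170/23393 → advance +1; mR−mL=-30/149 → turn -1·90°
n=2: pose=(0,7,E); sL=120/293, sR=120/229; mL=120/293, mR=9900/67097; mL+mR=37380/67097 → advance +1; mR−mL=-60/229 → turn -1·90°
n=3: pose=(1,7,S); sL=3/5, sR=30/53; mL=3/5, mR=84/265; mL+mR=243/265 → advance +1; mR−mL=-15/53 → turn -1·90°
n=4: pose=(1,6,W); sL=120/221, sR=120/281; mL=120/221, mR=20460/62101; mL+mR=54180/62101 → advance +1; mR−mL=-60/281 → turn -1·90°
n=5: pose=(0,6,N); sL=60/157, sR=60/149; mL=60/157, mR=4230/23393; mL+mR=13170/23393 → advance +1; mR−mL=-30/149 → turn -1·90°
n=6: pose=(0,7,E); sL=120/293, sR=120/229; mL=120/293, mR=9900/67097; mL+mR=37380/67097 → advance +1; mR−mL=-60/229 → turn -1·90°
n=7: pose=(1,7,S); sL=3/5, sR=30/53; mL=3/5, mR=84/265; mL+mR=243/265 → advance +1; mR−mL=-15/53 → turn -1·90°

0 120/221 120/281 120/221 20460/62101 1 6 W
1 60/157 60/149 60/157 4230/23393 0 6 N
2 120/293 120/229 120/293 9900/67097 0 7 E
3 3/5 30/53 3/5 84/265 1 7 S
4 120/221 120/281 120/221 20460/62101 1 6 W
5 60/157 60/149 60/157 4230/23393 0 6 N
6 120/293 120/229 120/293 9900/67097 0 7 E
7 3/5 30/53 3/5 84/265 1 7 S
final 1 6 W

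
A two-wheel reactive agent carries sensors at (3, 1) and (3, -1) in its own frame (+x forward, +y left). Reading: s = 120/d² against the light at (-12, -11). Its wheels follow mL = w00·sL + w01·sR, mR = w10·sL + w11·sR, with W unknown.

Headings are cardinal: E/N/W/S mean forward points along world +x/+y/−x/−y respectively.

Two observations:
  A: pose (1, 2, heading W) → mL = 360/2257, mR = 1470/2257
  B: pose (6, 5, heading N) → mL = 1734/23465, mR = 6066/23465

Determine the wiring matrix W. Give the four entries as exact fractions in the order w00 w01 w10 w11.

-1/2 1 1/2 1

obs A: pose=(1,2,W) → sL=30/61, sR=15/37, mL=360/2257, mR=1470/2257
obs B: pose=(6,5,N) → sL=12/65, sR=60/361, mL=1734/23465, mR=6066/23465
sensor matrix S = [[30/61, 15/37], [12/65, 60/361]]; det S = 73044/10592101
solve [mL_A; mL_B] = S·[w00; w01] and [mR_A; mR_B] = S·[w10; w11]:
  w00 = -1/2, w01 = 1, w10 = 1/2, w11 = 1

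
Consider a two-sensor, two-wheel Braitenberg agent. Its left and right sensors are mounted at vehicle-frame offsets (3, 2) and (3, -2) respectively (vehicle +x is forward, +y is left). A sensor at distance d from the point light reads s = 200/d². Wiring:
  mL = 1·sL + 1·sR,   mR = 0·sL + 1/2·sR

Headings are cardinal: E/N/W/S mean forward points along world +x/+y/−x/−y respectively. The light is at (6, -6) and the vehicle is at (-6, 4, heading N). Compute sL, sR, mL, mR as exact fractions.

left sensor world pos  = (-8, 7); dL² = 365
right sensor world pos = (-4, 7); dR² = 269
sL = 200/365 = 40/73
sR = 200/269 = 200/269
mL = 1·sL + 1·sR = 25360/19637
mR = 0·sL + 1/2·sR = 100/269

40/73 200/269 25360/19637 100/269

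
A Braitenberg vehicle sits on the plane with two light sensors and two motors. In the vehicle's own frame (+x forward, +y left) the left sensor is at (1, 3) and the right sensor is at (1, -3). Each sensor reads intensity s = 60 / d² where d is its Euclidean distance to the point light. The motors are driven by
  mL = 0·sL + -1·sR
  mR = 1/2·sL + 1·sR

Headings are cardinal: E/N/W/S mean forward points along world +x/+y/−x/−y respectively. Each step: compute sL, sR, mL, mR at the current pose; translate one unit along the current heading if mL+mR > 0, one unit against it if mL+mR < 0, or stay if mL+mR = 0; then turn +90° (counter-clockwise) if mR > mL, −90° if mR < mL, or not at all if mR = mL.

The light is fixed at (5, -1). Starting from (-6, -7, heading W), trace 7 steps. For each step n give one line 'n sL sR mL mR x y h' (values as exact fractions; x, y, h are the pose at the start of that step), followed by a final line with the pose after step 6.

n=0: pose=(-6,-7,W); sL=4/15, sR=20/51; mL=-20/51, mR=134/255; mL+mR=2/15 → advance +1; mR−mL=78/85 → turn +1·90°
n=1: pose=(-7,-7,S); sL=6/13, sR=30/137; mL=-30/137, mR=801/1781; mL+mR=3/13 → advance +1; mR−mL=1191/1781 → turn +1·90°
n=2: pose=(-7,-8,E); sL=60/137, sR=60/221; mL=-60/221, mR=14850/30277; mL+mR=30/137 → advance +1; mR−mL=23070/30277 → turn +1·90°
n=3: pose=(-6,-8,N); sL=15/58, sR=3/5; mL=-3/5, mR=423/580; mL+mR=15/116 → advance +1; mR−mL=771/580 → turn +1·90°
n=4: pose=(-6,-7,W); sL=4/15, sR=20/51; mL=-20/51, mR=134/255; mL+mR=2/15 → advance +1; mR−mL=78/85 → turn +1·90°
n=5: pose=(-7,-7,S); sL=6/13, sR=30/137; mL=-30/137, mR=801/1781; mL+mR=3/13 → advance +1; mR−mL=1191/1781 → turn +1·90°
n=6: pose=(-7,-8,E); sL=60/137, sR=60/221; mL=-60/221, mR=14850/30277; mL+mR=30/137 → advance +1; mR−mL=23070/30277 → turn +1·90°

0 4/15 20/51 -20/51 134/255 -6 -7 W
1 6/13 30/137 -30/137 801/1781 -7 -7 S
2 60/137 60/221 -60/221 14850/30277 -7 -8 E
3 15/58 3/5 -3/5 423/580 -6 -8 N
4 4/15 20/51 -20/51 134/255 -6 -7 W
5 6/13 30/137 -30/137 801/1781 -7 -7 S
6 60/137 60/221 -60/221 14850/30277 -7 -8 E
final -6 -8 N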